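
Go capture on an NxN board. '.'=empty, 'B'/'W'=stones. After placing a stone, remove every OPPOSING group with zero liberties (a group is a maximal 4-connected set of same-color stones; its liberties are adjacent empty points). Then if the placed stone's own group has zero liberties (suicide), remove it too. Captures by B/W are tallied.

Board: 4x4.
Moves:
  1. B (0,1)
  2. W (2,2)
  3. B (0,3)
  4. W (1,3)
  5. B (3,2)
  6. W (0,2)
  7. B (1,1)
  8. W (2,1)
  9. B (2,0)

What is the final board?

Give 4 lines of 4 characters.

Move 1: B@(0,1) -> caps B=0 W=0
Move 2: W@(2,2) -> caps B=0 W=0
Move 3: B@(0,3) -> caps B=0 W=0
Move 4: W@(1,3) -> caps B=0 W=0
Move 5: B@(3,2) -> caps B=0 W=0
Move 6: W@(0,2) -> caps B=0 W=1
Move 7: B@(1,1) -> caps B=0 W=1
Move 8: W@(2,1) -> caps B=0 W=1
Move 9: B@(2,0) -> caps B=0 W=1

Answer: .BW.
.B.W
BWW.
..B.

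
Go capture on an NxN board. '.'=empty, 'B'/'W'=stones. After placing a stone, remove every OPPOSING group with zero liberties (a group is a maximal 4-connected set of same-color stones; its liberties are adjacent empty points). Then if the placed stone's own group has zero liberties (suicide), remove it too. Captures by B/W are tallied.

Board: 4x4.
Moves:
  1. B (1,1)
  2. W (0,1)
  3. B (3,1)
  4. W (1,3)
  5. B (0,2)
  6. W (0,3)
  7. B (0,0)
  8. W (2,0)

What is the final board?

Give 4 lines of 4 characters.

Answer: B.BW
.B.W
W...
.B..

Derivation:
Move 1: B@(1,1) -> caps B=0 W=0
Move 2: W@(0,1) -> caps B=0 W=0
Move 3: B@(3,1) -> caps B=0 W=0
Move 4: W@(1,3) -> caps B=0 W=0
Move 5: B@(0,2) -> caps B=0 W=0
Move 6: W@(0,3) -> caps B=0 W=0
Move 7: B@(0,0) -> caps B=1 W=0
Move 8: W@(2,0) -> caps B=1 W=0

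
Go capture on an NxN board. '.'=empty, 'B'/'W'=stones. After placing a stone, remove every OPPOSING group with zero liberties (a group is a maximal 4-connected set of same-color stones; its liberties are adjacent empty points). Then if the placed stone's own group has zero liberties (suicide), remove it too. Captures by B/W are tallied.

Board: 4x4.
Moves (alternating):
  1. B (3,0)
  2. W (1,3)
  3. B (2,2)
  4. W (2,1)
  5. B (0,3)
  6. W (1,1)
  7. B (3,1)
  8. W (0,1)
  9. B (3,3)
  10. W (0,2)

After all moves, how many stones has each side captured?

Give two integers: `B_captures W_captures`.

Move 1: B@(3,0) -> caps B=0 W=0
Move 2: W@(1,3) -> caps B=0 W=0
Move 3: B@(2,2) -> caps B=0 W=0
Move 4: W@(2,1) -> caps B=0 W=0
Move 5: B@(0,3) -> caps B=0 W=0
Move 6: W@(1,1) -> caps B=0 W=0
Move 7: B@(3,1) -> caps B=0 W=0
Move 8: W@(0,1) -> caps B=0 W=0
Move 9: B@(3,3) -> caps B=0 W=0
Move 10: W@(0,2) -> caps B=0 W=1

Answer: 0 1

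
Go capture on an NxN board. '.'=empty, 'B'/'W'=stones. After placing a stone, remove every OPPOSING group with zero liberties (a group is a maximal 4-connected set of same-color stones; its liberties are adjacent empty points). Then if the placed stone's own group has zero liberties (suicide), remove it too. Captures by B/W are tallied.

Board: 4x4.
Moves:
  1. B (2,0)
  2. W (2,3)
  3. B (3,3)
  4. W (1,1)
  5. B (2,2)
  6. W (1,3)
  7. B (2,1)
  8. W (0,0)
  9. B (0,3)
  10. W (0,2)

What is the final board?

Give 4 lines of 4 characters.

Answer: W.W.
.W.W
BBBW
...B

Derivation:
Move 1: B@(2,0) -> caps B=0 W=0
Move 2: W@(2,3) -> caps B=0 W=0
Move 3: B@(3,3) -> caps B=0 W=0
Move 4: W@(1,1) -> caps B=0 W=0
Move 5: B@(2,2) -> caps B=0 W=0
Move 6: W@(1,3) -> caps B=0 W=0
Move 7: B@(2,1) -> caps B=0 W=0
Move 8: W@(0,0) -> caps B=0 W=0
Move 9: B@(0,3) -> caps B=0 W=0
Move 10: W@(0,2) -> caps B=0 W=1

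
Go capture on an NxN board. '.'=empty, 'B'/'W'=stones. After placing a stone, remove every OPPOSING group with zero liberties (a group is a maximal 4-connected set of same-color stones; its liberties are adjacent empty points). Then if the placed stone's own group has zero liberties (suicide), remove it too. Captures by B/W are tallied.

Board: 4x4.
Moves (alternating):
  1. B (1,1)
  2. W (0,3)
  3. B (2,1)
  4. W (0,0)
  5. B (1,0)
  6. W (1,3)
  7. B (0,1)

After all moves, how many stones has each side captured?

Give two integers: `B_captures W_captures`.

Answer: 1 0

Derivation:
Move 1: B@(1,1) -> caps B=0 W=0
Move 2: W@(0,3) -> caps B=0 W=0
Move 3: B@(2,1) -> caps B=0 W=0
Move 4: W@(0,0) -> caps B=0 W=0
Move 5: B@(1,0) -> caps B=0 W=0
Move 6: W@(1,3) -> caps B=0 W=0
Move 7: B@(0,1) -> caps B=1 W=0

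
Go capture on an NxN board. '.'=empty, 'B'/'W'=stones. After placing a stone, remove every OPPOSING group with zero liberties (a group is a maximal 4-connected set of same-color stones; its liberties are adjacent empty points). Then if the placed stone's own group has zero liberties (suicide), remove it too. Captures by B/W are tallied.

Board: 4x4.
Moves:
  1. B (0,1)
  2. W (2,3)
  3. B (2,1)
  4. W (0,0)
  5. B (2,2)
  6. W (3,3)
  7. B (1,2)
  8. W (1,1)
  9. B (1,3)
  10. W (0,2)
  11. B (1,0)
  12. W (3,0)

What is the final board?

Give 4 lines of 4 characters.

Answer: W.W.
BWBB
.BBW
W..W

Derivation:
Move 1: B@(0,1) -> caps B=0 W=0
Move 2: W@(2,3) -> caps B=0 W=0
Move 3: B@(2,1) -> caps B=0 W=0
Move 4: W@(0,0) -> caps B=0 W=0
Move 5: B@(2,2) -> caps B=0 W=0
Move 6: W@(3,3) -> caps B=0 W=0
Move 7: B@(1,2) -> caps B=0 W=0
Move 8: W@(1,1) -> caps B=0 W=0
Move 9: B@(1,3) -> caps B=0 W=0
Move 10: W@(0,2) -> caps B=0 W=1
Move 11: B@(1,0) -> caps B=0 W=1
Move 12: W@(3,0) -> caps B=0 W=1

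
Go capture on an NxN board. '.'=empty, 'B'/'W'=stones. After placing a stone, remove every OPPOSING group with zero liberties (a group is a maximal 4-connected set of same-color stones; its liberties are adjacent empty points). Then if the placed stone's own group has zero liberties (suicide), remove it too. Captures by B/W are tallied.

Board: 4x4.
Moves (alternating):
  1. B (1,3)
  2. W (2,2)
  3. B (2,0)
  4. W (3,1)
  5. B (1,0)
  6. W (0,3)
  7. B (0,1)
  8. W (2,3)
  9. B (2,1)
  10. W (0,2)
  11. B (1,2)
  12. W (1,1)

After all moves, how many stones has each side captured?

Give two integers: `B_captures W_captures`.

Move 1: B@(1,3) -> caps B=0 W=0
Move 2: W@(2,2) -> caps B=0 W=0
Move 3: B@(2,0) -> caps B=0 W=0
Move 4: W@(3,1) -> caps B=0 W=0
Move 5: B@(1,0) -> caps B=0 W=0
Move 6: W@(0,3) -> caps B=0 W=0
Move 7: B@(0,1) -> caps B=0 W=0
Move 8: W@(2,3) -> caps B=0 W=0
Move 9: B@(2,1) -> caps B=0 W=0
Move 10: W@(0,2) -> caps B=0 W=0
Move 11: B@(1,2) -> caps B=2 W=0
Move 12: W@(1,1) -> caps B=2 W=0

Answer: 2 0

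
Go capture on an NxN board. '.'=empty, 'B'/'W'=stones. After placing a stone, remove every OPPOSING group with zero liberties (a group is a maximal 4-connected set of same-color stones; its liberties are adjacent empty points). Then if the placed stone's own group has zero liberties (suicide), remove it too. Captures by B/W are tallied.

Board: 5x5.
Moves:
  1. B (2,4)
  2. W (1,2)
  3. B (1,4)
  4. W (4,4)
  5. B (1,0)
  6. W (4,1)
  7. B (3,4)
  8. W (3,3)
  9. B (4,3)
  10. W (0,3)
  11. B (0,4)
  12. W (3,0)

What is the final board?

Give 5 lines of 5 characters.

Move 1: B@(2,4) -> caps B=0 W=0
Move 2: W@(1,2) -> caps B=0 W=0
Move 3: B@(1,4) -> caps B=0 W=0
Move 4: W@(4,4) -> caps B=0 W=0
Move 5: B@(1,0) -> caps B=0 W=0
Move 6: W@(4,1) -> caps B=0 W=0
Move 7: B@(3,4) -> caps B=0 W=0
Move 8: W@(3,3) -> caps B=0 W=0
Move 9: B@(4,3) -> caps B=1 W=0
Move 10: W@(0,3) -> caps B=1 W=0
Move 11: B@(0,4) -> caps B=1 W=0
Move 12: W@(3,0) -> caps B=1 W=0

Answer: ...WB
B.W.B
....B
W..WB
.W.B.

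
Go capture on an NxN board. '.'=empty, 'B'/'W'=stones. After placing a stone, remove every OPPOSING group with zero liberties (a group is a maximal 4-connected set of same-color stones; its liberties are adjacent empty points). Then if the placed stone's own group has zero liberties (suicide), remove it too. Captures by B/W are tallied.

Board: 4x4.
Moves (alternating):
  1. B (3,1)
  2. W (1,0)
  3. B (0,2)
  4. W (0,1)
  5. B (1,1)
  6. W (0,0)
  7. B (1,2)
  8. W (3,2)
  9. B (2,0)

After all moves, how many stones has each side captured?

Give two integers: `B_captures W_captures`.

Answer: 3 0

Derivation:
Move 1: B@(3,1) -> caps B=0 W=0
Move 2: W@(1,0) -> caps B=0 W=0
Move 3: B@(0,2) -> caps B=0 W=0
Move 4: W@(0,1) -> caps B=0 W=0
Move 5: B@(1,1) -> caps B=0 W=0
Move 6: W@(0,0) -> caps B=0 W=0
Move 7: B@(1,2) -> caps B=0 W=0
Move 8: W@(3,2) -> caps B=0 W=0
Move 9: B@(2,0) -> caps B=3 W=0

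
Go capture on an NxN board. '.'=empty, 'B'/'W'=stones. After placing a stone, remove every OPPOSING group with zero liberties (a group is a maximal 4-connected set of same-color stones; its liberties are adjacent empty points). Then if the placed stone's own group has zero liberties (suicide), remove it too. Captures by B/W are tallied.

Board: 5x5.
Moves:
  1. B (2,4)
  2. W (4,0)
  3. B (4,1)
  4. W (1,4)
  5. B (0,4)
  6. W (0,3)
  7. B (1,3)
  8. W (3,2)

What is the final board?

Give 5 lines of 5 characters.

Answer: ...W.
...BW
....B
..W..
WB...

Derivation:
Move 1: B@(2,4) -> caps B=0 W=0
Move 2: W@(4,0) -> caps B=0 W=0
Move 3: B@(4,1) -> caps B=0 W=0
Move 4: W@(1,4) -> caps B=0 W=0
Move 5: B@(0,4) -> caps B=0 W=0
Move 6: W@(0,3) -> caps B=0 W=1
Move 7: B@(1,3) -> caps B=0 W=1
Move 8: W@(3,2) -> caps B=0 W=1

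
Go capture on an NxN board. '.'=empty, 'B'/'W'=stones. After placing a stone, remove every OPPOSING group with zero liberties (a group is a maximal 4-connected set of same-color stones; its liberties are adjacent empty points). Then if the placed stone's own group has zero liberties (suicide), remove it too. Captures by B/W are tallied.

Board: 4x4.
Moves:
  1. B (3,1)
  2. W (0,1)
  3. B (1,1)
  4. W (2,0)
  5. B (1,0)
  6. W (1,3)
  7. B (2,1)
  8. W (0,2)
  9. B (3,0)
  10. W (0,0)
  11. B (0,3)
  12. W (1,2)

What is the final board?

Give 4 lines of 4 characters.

Move 1: B@(3,1) -> caps B=0 W=0
Move 2: W@(0,1) -> caps B=0 W=0
Move 3: B@(1,1) -> caps B=0 W=0
Move 4: W@(2,0) -> caps B=0 W=0
Move 5: B@(1,0) -> caps B=0 W=0
Move 6: W@(1,3) -> caps B=0 W=0
Move 7: B@(2,1) -> caps B=0 W=0
Move 8: W@(0,2) -> caps B=0 W=0
Move 9: B@(3,0) -> caps B=1 W=0
Move 10: W@(0,0) -> caps B=1 W=0
Move 11: B@(0,3) -> caps B=1 W=0
Move 12: W@(1,2) -> caps B=1 W=0

Answer: WWW.
BBWW
.B..
BB..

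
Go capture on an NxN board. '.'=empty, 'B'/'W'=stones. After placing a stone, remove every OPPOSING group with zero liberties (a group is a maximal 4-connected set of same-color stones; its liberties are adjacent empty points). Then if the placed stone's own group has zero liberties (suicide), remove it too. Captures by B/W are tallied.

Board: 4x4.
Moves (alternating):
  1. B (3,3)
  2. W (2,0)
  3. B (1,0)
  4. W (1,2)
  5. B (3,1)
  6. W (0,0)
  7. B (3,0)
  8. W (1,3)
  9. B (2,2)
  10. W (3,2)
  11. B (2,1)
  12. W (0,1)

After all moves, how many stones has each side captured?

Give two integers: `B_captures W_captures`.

Move 1: B@(3,3) -> caps B=0 W=0
Move 2: W@(2,0) -> caps B=0 W=0
Move 3: B@(1,0) -> caps B=0 W=0
Move 4: W@(1,2) -> caps B=0 W=0
Move 5: B@(3,1) -> caps B=0 W=0
Move 6: W@(0,0) -> caps B=0 W=0
Move 7: B@(3,0) -> caps B=0 W=0
Move 8: W@(1,3) -> caps B=0 W=0
Move 9: B@(2,2) -> caps B=0 W=0
Move 10: W@(3,2) -> caps B=0 W=0
Move 11: B@(2,1) -> caps B=1 W=0
Move 12: W@(0,1) -> caps B=1 W=0

Answer: 1 0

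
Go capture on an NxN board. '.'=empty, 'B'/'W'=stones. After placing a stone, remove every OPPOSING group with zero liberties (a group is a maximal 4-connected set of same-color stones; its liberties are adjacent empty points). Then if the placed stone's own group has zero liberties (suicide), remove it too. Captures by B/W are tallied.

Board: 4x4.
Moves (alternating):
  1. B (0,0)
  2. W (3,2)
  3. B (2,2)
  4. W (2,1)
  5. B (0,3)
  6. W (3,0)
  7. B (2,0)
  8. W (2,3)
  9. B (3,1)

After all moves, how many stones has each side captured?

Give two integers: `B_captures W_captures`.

Answer: 1 0

Derivation:
Move 1: B@(0,0) -> caps B=0 W=0
Move 2: W@(3,2) -> caps B=0 W=0
Move 3: B@(2,2) -> caps B=0 W=0
Move 4: W@(2,1) -> caps B=0 W=0
Move 5: B@(0,3) -> caps B=0 W=0
Move 6: W@(3,0) -> caps B=0 W=0
Move 7: B@(2,0) -> caps B=0 W=0
Move 8: W@(2,3) -> caps B=0 W=0
Move 9: B@(3,1) -> caps B=1 W=0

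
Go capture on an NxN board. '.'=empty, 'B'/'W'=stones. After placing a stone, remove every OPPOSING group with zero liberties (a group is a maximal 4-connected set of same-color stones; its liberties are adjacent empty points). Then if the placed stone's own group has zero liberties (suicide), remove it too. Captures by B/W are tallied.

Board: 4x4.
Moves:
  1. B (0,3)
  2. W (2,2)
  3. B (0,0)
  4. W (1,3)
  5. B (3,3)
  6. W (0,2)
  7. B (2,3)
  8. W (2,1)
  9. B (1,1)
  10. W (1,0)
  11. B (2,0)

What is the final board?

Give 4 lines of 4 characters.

Move 1: B@(0,3) -> caps B=0 W=0
Move 2: W@(2,2) -> caps B=0 W=0
Move 3: B@(0,0) -> caps B=0 W=0
Move 4: W@(1,3) -> caps B=0 W=0
Move 5: B@(3,3) -> caps B=0 W=0
Move 6: W@(0,2) -> caps B=0 W=1
Move 7: B@(2,3) -> caps B=0 W=1
Move 8: W@(2,1) -> caps B=0 W=1
Move 9: B@(1,1) -> caps B=0 W=1
Move 10: W@(1,0) -> caps B=0 W=1
Move 11: B@(2,0) -> caps B=1 W=1

Answer: B.W.
.B.W
BWWB
...B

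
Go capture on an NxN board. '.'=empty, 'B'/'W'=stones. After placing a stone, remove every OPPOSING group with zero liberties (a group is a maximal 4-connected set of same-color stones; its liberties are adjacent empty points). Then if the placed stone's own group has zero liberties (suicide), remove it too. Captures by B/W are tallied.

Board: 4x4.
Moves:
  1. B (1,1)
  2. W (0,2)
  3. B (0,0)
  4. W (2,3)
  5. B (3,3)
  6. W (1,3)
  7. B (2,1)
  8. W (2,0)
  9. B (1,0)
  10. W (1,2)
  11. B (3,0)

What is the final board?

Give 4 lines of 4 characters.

Move 1: B@(1,1) -> caps B=0 W=0
Move 2: W@(0,2) -> caps B=0 W=0
Move 3: B@(0,0) -> caps B=0 W=0
Move 4: W@(2,3) -> caps B=0 W=0
Move 5: B@(3,3) -> caps B=0 W=0
Move 6: W@(1,3) -> caps B=0 W=0
Move 7: B@(2,1) -> caps B=0 W=0
Move 8: W@(2,0) -> caps B=0 W=0
Move 9: B@(1,0) -> caps B=0 W=0
Move 10: W@(1,2) -> caps B=0 W=0
Move 11: B@(3,0) -> caps B=1 W=0

Answer: B.W.
BBWW
.B.W
B..B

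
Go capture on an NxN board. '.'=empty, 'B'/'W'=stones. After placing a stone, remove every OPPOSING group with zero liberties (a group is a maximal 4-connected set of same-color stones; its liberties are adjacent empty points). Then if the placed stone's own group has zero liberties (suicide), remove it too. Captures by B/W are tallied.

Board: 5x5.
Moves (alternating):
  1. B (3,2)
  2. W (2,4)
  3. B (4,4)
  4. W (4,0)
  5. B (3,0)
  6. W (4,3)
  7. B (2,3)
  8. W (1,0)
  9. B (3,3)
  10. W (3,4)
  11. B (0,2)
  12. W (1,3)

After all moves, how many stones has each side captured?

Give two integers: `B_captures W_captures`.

Answer: 0 1

Derivation:
Move 1: B@(3,2) -> caps B=0 W=0
Move 2: W@(2,4) -> caps B=0 W=0
Move 3: B@(4,4) -> caps B=0 W=0
Move 4: W@(4,0) -> caps B=0 W=0
Move 5: B@(3,0) -> caps B=0 W=0
Move 6: W@(4,3) -> caps B=0 W=0
Move 7: B@(2,3) -> caps B=0 W=0
Move 8: W@(1,0) -> caps B=0 W=0
Move 9: B@(3,3) -> caps B=0 W=0
Move 10: W@(3,4) -> caps B=0 W=1
Move 11: B@(0,2) -> caps B=0 W=1
Move 12: W@(1,3) -> caps B=0 W=1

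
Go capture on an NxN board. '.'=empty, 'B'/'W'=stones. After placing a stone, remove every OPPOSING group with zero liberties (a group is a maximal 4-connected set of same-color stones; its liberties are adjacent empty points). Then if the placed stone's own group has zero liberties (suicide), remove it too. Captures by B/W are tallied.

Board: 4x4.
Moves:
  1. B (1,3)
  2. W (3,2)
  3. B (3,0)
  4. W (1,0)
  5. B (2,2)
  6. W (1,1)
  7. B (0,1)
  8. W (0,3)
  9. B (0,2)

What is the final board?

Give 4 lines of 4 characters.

Move 1: B@(1,3) -> caps B=0 W=0
Move 2: W@(3,2) -> caps B=0 W=0
Move 3: B@(3,0) -> caps B=0 W=0
Move 4: W@(1,0) -> caps B=0 W=0
Move 5: B@(2,2) -> caps B=0 W=0
Move 6: W@(1,1) -> caps B=0 W=0
Move 7: B@(0,1) -> caps B=0 W=0
Move 8: W@(0,3) -> caps B=0 W=0
Move 9: B@(0,2) -> caps B=1 W=0

Answer: .BB.
WW.B
..B.
B.W.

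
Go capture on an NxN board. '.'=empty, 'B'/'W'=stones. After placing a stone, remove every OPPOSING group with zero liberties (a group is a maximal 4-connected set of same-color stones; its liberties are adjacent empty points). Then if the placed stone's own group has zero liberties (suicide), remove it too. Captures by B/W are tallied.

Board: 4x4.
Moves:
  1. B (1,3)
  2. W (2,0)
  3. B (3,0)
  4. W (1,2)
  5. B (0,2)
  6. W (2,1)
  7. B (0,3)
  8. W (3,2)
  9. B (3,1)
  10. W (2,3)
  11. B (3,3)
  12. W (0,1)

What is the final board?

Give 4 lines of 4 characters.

Answer: .W..
..W.
WW.W
..W.

Derivation:
Move 1: B@(1,3) -> caps B=0 W=0
Move 2: W@(2,0) -> caps B=0 W=0
Move 3: B@(3,0) -> caps B=0 W=0
Move 4: W@(1,2) -> caps B=0 W=0
Move 5: B@(0,2) -> caps B=0 W=0
Move 6: W@(2,1) -> caps B=0 W=0
Move 7: B@(0,3) -> caps B=0 W=0
Move 8: W@(3,2) -> caps B=0 W=0
Move 9: B@(3,1) -> caps B=0 W=0
Move 10: W@(2,3) -> caps B=0 W=0
Move 11: B@(3,3) -> caps B=0 W=0
Move 12: W@(0,1) -> caps B=0 W=3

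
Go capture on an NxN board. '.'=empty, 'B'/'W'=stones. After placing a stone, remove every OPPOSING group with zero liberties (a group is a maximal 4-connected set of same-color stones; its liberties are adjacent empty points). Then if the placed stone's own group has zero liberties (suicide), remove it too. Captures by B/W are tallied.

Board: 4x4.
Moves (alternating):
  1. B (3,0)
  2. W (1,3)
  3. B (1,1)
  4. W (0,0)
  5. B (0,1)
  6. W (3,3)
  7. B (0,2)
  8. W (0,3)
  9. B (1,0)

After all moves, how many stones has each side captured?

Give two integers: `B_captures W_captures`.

Move 1: B@(3,0) -> caps B=0 W=0
Move 2: W@(1,3) -> caps B=0 W=0
Move 3: B@(1,1) -> caps B=0 W=0
Move 4: W@(0,0) -> caps B=0 W=0
Move 5: B@(0,1) -> caps B=0 W=0
Move 6: W@(3,3) -> caps B=0 W=0
Move 7: B@(0,2) -> caps B=0 W=0
Move 8: W@(0,3) -> caps B=0 W=0
Move 9: B@(1,0) -> caps B=1 W=0

Answer: 1 0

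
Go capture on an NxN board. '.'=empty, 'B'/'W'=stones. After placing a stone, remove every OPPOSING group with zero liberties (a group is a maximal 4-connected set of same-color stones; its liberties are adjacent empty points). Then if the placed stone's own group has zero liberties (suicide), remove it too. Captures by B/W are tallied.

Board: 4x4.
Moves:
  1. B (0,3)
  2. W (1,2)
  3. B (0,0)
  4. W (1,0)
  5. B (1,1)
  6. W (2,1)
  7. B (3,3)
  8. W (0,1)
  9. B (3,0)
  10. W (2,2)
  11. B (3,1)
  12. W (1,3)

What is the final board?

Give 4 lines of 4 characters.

Answer: .W.B
W.WW
.WW.
BB.B

Derivation:
Move 1: B@(0,3) -> caps B=0 W=0
Move 2: W@(1,2) -> caps B=0 W=0
Move 3: B@(0,0) -> caps B=0 W=0
Move 4: W@(1,0) -> caps B=0 W=0
Move 5: B@(1,1) -> caps B=0 W=0
Move 6: W@(2,1) -> caps B=0 W=0
Move 7: B@(3,3) -> caps B=0 W=0
Move 8: W@(0,1) -> caps B=0 W=2
Move 9: B@(3,0) -> caps B=0 W=2
Move 10: W@(2,2) -> caps B=0 W=2
Move 11: B@(3,1) -> caps B=0 W=2
Move 12: W@(1,3) -> caps B=0 W=2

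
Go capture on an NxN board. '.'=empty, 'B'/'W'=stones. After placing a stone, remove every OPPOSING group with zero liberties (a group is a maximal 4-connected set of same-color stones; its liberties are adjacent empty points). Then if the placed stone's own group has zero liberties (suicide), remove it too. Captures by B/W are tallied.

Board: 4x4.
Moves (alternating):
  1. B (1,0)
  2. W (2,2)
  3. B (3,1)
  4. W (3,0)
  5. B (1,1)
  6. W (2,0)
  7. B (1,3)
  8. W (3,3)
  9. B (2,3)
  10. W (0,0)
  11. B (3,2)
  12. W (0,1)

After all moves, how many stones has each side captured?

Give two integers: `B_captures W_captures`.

Move 1: B@(1,0) -> caps B=0 W=0
Move 2: W@(2,2) -> caps B=0 W=0
Move 3: B@(3,1) -> caps B=0 W=0
Move 4: W@(3,0) -> caps B=0 W=0
Move 5: B@(1,1) -> caps B=0 W=0
Move 6: W@(2,0) -> caps B=0 W=0
Move 7: B@(1,3) -> caps B=0 W=0
Move 8: W@(3,3) -> caps B=0 W=0
Move 9: B@(2,3) -> caps B=0 W=0
Move 10: W@(0,0) -> caps B=0 W=0
Move 11: B@(3,2) -> caps B=1 W=0
Move 12: W@(0,1) -> caps B=1 W=0

Answer: 1 0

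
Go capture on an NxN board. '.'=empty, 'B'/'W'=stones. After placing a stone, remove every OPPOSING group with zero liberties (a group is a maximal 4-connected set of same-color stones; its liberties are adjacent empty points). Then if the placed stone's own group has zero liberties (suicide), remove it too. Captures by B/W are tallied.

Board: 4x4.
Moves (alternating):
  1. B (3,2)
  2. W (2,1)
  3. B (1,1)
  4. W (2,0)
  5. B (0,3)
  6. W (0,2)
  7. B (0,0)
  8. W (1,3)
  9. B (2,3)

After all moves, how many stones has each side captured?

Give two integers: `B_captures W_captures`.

Answer: 0 1

Derivation:
Move 1: B@(3,2) -> caps B=0 W=0
Move 2: W@(2,1) -> caps B=0 W=0
Move 3: B@(1,1) -> caps B=0 W=0
Move 4: W@(2,0) -> caps B=0 W=0
Move 5: B@(0,3) -> caps B=0 W=0
Move 6: W@(0,2) -> caps B=0 W=0
Move 7: B@(0,0) -> caps B=0 W=0
Move 8: W@(1,3) -> caps B=0 W=1
Move 9: B@(2,3) -> caps B=0 W=1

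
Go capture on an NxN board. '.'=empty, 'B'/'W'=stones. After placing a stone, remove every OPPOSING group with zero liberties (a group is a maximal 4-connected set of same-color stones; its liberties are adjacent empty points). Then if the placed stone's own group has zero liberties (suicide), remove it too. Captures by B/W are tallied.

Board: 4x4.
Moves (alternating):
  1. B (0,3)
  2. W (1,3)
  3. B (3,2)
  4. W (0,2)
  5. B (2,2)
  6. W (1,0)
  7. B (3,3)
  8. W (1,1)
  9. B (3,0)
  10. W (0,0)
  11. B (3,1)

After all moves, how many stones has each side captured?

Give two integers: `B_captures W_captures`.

Move 1: B@(0,3) -> caps B=0 W=0
Move 2: W@(1,3) -> caps B=0 W=0
Move 3: B@(3,2) -> caps B=0 W=0
Move 4: W@(0,2) -> caps B=0 W=1
Move 5: B@(2,2) -> caps B=0 W=1
Move 6: W@(1,0) -> caps B=0 W=1
Move 7: B@(3,3) -> caps B=0 W=1
Move 8: W@(1,1) -> caps B=0 W=1
Move 9: B@(3,0) -> caps B=0 W=1
Move 10: W@(0,0) -> caps B=0 W=1
Move 11: B@(3,1) -> caps B=0 W=1

Answer: 0 1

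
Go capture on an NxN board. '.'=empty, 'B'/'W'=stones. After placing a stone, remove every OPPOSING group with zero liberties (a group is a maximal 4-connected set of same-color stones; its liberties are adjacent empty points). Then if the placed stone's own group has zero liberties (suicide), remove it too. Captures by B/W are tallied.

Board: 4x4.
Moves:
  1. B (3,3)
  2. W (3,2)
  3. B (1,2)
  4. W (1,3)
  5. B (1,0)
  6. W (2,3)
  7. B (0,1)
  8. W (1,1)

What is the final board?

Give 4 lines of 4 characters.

Move 1: B@(3,3) -> caps B=0 W=0
Move 2: W@(3,2) -> caps B=0 W=0
Move 3: B@(1,2) -> caps B=0 W=0
Move 4: W@(1,3) -> caps B=0 W=0
Move 5: B@(1,0) -> caps B=0 W=0
Move 6: W@(2,3) -> caps B=0 W=1
Move 7: B@(0,1) -> caps B=0 W=1
Move 8: W@(1,1) -> caps B=0 W=1

Answer: .B..
BWBW
...W
..W.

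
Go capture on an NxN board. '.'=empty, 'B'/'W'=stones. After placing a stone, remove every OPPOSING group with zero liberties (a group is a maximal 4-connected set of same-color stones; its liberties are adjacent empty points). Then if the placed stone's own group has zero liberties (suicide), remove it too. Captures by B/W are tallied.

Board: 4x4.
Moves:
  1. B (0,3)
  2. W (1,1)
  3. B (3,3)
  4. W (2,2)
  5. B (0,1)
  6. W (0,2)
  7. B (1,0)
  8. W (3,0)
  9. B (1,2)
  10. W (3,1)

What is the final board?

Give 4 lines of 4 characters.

Answer: .B.B
BWB.
..W.
WW.B

Derivation:
Move 1: B@(0,3) -> caps B=0 W=0
Move 2: W@(1,1) -> caps B=0 W=0
Move 3: B@(3,3) -> caps B=0 W=0
Move 4: W@(2,2) -> caps B=0 W=0
Move 5: B@(0,1) -> caps B=0 W=0
Move 6: W@(0,2) -> caps B=0 W=0
Move 7: B@(1,0) -> caps B=0 W=0
Move 8: W@(3,0) -> caps B=0 W=0
Move 9: B@(1,2) -> caps B=1 W=0
Move 10: W@(3,1) -> caps B=1 W=0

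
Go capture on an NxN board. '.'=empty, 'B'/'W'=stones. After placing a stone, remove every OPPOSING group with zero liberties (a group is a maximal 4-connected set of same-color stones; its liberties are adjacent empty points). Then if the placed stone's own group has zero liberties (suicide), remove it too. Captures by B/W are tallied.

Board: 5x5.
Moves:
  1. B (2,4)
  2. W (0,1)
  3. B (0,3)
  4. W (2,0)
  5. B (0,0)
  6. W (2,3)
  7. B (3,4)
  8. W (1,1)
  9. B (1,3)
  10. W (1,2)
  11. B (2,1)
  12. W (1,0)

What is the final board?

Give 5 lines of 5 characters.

Move 1: B@(2,4) -> caps B=0 W=0
Move 2: W@(0,1) -> caps B=0 W=0
Move 3: B@(0,3) -> caps B=0 W=0
Move 4: W@(2,0) -> caps B=0 W=0
Move 5: B@(0,0) -> caps B=0 W=0
Move 6: W@(2,3) -> caps B=0 W=0
Move 7: B@(3,4) -> caps B=0 W=0
Move 8: W@(1,1) -> caps B=0 W=0
Move 9: B@(1,3) -> caps B=0 W=0
Move 10: W@(1,2) -> caps B=0 W=0
Move 11: B@(2,1) -> caps B=0 W=0
Move 12: W@(1,0) -> caps B=0 W=1

Answer: .W.B.
WWWB.
WB.WB
....B
.....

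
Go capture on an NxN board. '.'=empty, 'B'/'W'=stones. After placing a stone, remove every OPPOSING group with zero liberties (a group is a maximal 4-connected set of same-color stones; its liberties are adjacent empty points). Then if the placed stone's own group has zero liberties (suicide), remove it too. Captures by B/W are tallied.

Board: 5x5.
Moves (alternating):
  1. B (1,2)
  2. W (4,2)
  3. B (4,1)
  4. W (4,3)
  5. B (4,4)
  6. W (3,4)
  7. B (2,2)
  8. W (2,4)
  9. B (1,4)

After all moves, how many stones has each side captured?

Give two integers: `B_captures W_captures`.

Answer: 0 1

Derivation:
Move 1: B@(1,2) -> caps B=0 W=0
Move 2: W@(4,2) -> caps B=0 W=0
Move 3: B@(4,1) -> caps B=0 W=0
Move 4: W@(4,3) -> caps B=0 W=0
Move 5: B@(4,4) -> caps B=0 W=0
Move 6: W@(3,4) -> caps B=0 W=1
Move 7: B@(2,2) -> caps B=0 W=1
Move 8: W@(2,4) -> caps B=0 W=1
Move 9: B@(1,4) -> caps B=0 W=1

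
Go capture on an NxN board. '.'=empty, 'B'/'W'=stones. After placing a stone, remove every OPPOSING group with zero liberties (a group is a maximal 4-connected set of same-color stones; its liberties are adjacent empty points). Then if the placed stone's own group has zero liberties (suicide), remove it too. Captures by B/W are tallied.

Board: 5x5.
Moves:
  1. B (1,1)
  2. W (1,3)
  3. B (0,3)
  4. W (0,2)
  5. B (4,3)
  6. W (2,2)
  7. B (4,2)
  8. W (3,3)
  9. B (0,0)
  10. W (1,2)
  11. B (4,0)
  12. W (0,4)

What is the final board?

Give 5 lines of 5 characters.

Answer: B.W.W
.BWW.
..W..
...W.
B.BB.

Derivation:
Move 1: B@(1,1) -> caps B=0 W=0
Move 2: W@(1,3) -> caps B=0 W=0
Move 3: B@(0,3) -> caps B=0 W=0
Move 4: W@(0,2) -> caps B=0 W=0
Move 5: B@(4,3) -> caps B=0 W=0
Move 6: W@(2,2) -> caps B=0 W=0
Move 7: B@(4,2) -> caps B=0 W=0
Move 8: W@(3,3) -> caps B=0 W=0
Move 9: B@(0,0) -> caps B=0 W=0
Move 10: W@(1,2) -> caps B=0 W=0
Move 11: B@(4,0) -> caps B=0 W=0
Move 12: W@(0,4) -> caps B=0 W=1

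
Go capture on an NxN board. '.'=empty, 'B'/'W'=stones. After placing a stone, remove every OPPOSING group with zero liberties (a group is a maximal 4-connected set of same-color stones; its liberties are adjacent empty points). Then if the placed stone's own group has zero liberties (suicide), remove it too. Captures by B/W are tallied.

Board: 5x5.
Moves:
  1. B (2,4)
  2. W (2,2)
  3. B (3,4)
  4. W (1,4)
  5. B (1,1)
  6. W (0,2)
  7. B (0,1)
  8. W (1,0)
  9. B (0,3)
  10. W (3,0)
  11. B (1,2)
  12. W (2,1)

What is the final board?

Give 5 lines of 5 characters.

Move 1: B@(2,4) -> caps B=0 W=0
Move 2: W@(2,2) -> caps B=0 W=0
Move 3: B@(3,4) -> caps B=0 W=0
Move 4: W@(1,4) -> caps B=0 W=0
Move 5: B@(1,1) -> caps B=0 W=0
Move 6: W@(0,2) -> caps B=0 W=0
Move 7: B@(0,1) -> caps B=0 W=0
Move 8: W@(1,0) -> caps B=0 W=0
Move 9: B@(0,3) -> caps B=0 W=0
Move 10: W@(3,0) -> caps B=0 W=0
Move 11: B@(1,2) -> caps B=1 W=0
Move 12: W@(2,1) -> caps B=1 W=0

Answer: .B.B.
WBB.W
.WW.B
W...B
.....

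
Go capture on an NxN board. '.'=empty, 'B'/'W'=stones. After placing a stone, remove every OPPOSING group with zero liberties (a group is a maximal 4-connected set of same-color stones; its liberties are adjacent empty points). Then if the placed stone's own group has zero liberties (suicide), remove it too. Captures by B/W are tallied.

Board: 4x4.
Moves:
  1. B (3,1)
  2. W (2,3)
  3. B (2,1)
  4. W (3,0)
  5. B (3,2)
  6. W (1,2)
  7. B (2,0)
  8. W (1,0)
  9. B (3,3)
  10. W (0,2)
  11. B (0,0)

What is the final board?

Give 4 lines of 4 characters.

Answer: B.W.
W.W.
BB.W
.BBB

Derivation:
Move 1: B@(3,1) -> caps B=0 W=0
Move 2: W@(2,3) -> caps B=0 W=0
Move 3: B@(2,1) -> caps B=0 W=0
Move 4: W@(3,0) -> caps B=0 W=0
Move 5: B@(3,2) -> caps B=0 W=0
Move 6: W@(1,2) -> caps B=0 W=0
Move 7: B@(2,0) -> caps B=1 W=0
Move 8: W@(1,0) -> caps B=1 W=0
Move 9: B@(3,3) -> caps B=1 W=0
Move 10: W@(0,2) -> caps B=1 W=0
Move 11: B@(0,0) -> caps B=1 W=0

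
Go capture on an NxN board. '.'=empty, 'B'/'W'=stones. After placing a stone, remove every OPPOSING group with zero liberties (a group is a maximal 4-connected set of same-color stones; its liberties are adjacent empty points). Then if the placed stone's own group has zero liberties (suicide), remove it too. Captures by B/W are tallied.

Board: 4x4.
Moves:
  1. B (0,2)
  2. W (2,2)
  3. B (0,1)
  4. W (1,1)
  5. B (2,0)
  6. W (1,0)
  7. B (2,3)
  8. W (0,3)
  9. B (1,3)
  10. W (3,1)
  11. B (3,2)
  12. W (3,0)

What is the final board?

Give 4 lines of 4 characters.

Answer: .BB.
WW.B
B.WB
WWB.

Derivation:
Move 1: B@(0,2) -> caps B=0 W=0
Move 2: W@(2,2) -> caps B=0 W=0
Move 3: B@(0,1) -> caps B=0 W=0
Move 4: W@(1,1) -> caps B=0 W=0
Move 5: B@(2,0) -> caps B=0 W=0
Move 6: W@(1,0) -> caps B=0 W=0
Move 7: B@(2,3) -> caps B=0 W=0
Move 8: W@(0,3) -> caps B=0 W=0
Move 9: B@(1,3) -> caps B=1 W=0
Move 10: W@(3,1) -> caps B=1 W=0
Move 11: B@(3,2) -> caps B=1 W=0
Move 12: W@(3,0) -> caps B=1 W=0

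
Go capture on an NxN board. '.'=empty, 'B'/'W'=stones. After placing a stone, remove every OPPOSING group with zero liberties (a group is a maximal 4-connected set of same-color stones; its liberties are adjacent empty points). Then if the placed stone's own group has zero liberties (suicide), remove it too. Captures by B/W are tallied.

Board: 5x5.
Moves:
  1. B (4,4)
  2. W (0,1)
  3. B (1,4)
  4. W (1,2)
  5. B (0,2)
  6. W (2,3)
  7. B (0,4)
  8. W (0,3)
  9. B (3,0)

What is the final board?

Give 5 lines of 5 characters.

Answer: .W.WB
..W.B
...W.
B....
....B

Derivation:
Move 1: B@(4,4) -> caps B=0 W=0
Move 2: W@(0,1) -> caps B=0 W=0
Move 3: B@(1,4) -> caps B=0 W=0
Move 4: W@(1,2) -> caps B=0 W=0
Move 5: B@(0,2) -> caps B=0 W=0
Move 6: W@(2,3) -> caps B=0 W=0
Move 7: B@(0,4) -> caps B=0 W=0
Move 8: W@(0,3) -> caps B=0 W=1
Move 9: B@(3,0) -> caps B=0 W=1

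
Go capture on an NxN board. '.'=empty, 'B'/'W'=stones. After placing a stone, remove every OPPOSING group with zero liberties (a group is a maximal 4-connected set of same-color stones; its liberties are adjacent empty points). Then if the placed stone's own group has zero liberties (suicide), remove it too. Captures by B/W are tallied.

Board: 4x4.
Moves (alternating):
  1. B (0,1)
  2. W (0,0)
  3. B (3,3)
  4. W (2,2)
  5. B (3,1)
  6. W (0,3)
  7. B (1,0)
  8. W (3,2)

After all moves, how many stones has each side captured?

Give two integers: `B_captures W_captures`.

Answer: 1 0

Derivation:
Move 1: B@(0,1) -> caps B=0 W=0
Move 2: W@(0,0) -> caps B=0 W=0
Move 3: B@(3,3) -> caps B=0 W=0
Move 4: W@(2,2) -> caps B=0 W=0
Move 5: B@(3,1) -> caps B=0 W=0
Move 6: W@(0,3) -> caps B=0 W=0
Move 7: B@(1,0) -> caps B=1 W=0
Move 8: W@(3,2) -> caps B=1 W=0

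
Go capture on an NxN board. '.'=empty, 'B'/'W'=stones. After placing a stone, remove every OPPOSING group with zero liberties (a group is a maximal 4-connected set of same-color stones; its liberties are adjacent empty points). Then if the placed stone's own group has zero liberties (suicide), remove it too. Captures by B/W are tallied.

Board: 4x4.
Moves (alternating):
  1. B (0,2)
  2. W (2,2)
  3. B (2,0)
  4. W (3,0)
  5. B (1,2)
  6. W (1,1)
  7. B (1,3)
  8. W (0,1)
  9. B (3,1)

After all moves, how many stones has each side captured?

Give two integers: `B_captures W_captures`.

Move 1: B@(0,2) -> caps B=0 W=0
Move 2: W@(2,2) -> caps B=0 W=0
Move 3: B@(2,0) -> caps B=0 W=0
Move 4: W@(3,0) -> caps B=0 W=0
Move 5: B@(1,2) -> caps B=0 W=0
Move 6: W@(1,1) -> caps B=0 W=0
Move 7: B@(1,3) -> caps B=0 W=0
Move 8: W@(0,1) -> caps B=0 W=0
Move 9: B@(3,1) -> caps B=1 W=0

Answer: 1 0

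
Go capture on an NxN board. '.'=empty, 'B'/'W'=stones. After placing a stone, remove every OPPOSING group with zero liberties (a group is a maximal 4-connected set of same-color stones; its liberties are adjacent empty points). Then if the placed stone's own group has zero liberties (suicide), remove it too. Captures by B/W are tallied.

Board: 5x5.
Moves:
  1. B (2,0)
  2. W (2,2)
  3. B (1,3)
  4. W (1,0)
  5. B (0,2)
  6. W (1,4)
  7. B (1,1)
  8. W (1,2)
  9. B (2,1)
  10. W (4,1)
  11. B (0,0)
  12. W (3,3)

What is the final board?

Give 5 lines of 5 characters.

Move 1: B@(2,0) -> caps B=0 W=0
Move 2: W@(2,2) -> caps B=0 W=0
Move 3: B@(1,3) -> caps B=0 W=0
Move 4: W@(1,0) -> caps B=0 W=0
Move 5: B@(0,2) -> caps B=0 W=0
Move 6: W@(1,4) -> caps B=0 W=0
Move 7: B@(1,1) -> caps B=0 W=0
Move 8: W@(1,2) -> caps B=0 W=0
Move 9: B@(2,1) -> caps B=0 W=0
Move 10: W@(4,1) -> caps B=0 W=0
Move 11: B@(0,0) -> caps B=1 W=0
Move 12: W@(3,3) -> caps B=1 W=0

Answer: B.B..
.BWBW
BBW..
...W.
.W...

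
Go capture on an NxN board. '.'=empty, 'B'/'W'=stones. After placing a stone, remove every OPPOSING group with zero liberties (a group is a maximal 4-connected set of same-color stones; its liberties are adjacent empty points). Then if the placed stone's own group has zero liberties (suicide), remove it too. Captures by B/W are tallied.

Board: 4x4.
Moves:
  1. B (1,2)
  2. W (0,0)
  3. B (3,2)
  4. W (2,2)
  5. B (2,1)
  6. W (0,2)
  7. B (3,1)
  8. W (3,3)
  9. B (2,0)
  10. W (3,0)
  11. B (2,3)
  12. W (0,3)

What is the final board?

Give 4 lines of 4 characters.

Answer: W.WW
..B.
BB.B
.BB.

Derivation:
Move 1: B@(1,2) -> caps B=0 W=0
Move 2: W@(0,0) -> caps B=0 W=0
Move 3: B@(3,2) -> caps B=0 W=0
Move 4: W@(2,2) -> caps B=0 W=0
Move 5: B@(2,1) -> caps B=0 W=0
Move 6: W@(0,2) -> caps B=0 W=0
Move 7: B@(3,1) -> caps B=0 W=0
Move 8: W@(3,3) -> caps B=0 W=0
Move 9: B@(2,0) -> caps B=0 W=0
Move 10: W@(3,0) -> caps B=0 W=0
Move 11: B@(2,3) -> caps B=2 W=0
Move 12: W@(0,3) -> caps B=2 W=0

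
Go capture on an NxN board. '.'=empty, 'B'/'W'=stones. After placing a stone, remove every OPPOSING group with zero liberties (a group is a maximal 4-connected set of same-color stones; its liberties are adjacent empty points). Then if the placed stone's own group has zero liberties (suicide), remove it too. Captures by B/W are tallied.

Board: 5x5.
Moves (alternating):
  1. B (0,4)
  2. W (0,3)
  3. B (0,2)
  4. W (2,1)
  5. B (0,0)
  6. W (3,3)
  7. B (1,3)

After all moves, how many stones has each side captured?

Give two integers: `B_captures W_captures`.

Answer: 1 0

Derivation:
Move 1: B@(0,4) -> caps B=0 W=0
Move 2: W@(0,3) -> caps B=0 W=0
Move 3: B@(0,2) -> caps B=0 W=0
Move 4: W@(2,1) -> caps B=0 W=0
Move 5: B@(0,0) -> caps B=0 W=0
Move 6: W@(3,3) -> caps B=0 W=0
Move 7: B@(1,3) -> caps B=1 W=0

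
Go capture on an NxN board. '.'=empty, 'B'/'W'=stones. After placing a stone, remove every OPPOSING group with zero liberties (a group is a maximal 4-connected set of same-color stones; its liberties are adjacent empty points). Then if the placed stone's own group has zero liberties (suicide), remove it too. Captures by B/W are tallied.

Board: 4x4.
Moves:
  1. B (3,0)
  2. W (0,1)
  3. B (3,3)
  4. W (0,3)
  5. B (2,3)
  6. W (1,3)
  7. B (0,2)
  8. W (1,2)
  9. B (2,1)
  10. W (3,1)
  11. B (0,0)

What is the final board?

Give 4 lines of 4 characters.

Answer: BW.W
..WW
.B.B
BW.B

Derivation:
Move 1: B@(3,0) -> caps B=0 W=0
Move 2: W@(0,1) -> caps B=0 W=0
Move 3: B@(3,3) -> caps B=0 W=0
Move 4: W@(0,3) -> caps B=0 W=0
Move 5: B@(2,3) -> caps B=0 W=0
Move 6: W@(1,3) -> caps B=0 W=0
Move 7: B@(0,2) -> caps B=0 W=0
Move 8: W@(1,2) -> caps B=0 W=1
Move 9: B@(2,1) -> caps B=0 W=1
Move 10: W@(3,1) -> caps B=0 W=1
Move 11: B@(0,0) -> caps B=0 W=1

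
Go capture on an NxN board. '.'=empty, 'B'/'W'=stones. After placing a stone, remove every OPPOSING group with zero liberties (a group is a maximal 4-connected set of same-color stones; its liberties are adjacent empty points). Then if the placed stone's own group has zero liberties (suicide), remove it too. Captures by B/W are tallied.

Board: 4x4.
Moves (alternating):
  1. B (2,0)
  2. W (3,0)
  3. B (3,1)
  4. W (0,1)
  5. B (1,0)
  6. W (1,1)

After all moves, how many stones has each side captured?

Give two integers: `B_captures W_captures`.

Move 1: B@(2,0) -> caps B=0 W=0
Move 2: W@(3,0) -> caps B=0 W=0
Move 3: B@(3,1) -> caps B=1 W=0
Move 4: W@(0,1) -> caps B=1 W=0
Move 5: B@(1,0) -> caps B=1 W=0
Move 6: W@(1,1) -> caps B=1 W=0

Answer: 1 0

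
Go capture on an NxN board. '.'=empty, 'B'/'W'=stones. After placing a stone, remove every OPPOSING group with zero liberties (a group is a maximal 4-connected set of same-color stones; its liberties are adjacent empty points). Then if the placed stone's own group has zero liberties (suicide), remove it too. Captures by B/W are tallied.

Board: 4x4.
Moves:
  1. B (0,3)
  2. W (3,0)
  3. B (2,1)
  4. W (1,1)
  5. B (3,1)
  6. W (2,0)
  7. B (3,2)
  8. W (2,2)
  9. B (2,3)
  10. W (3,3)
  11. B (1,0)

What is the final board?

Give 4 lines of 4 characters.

Move 1: B@(0,3) -> caps B=0 W=0
Move 2: W@(3,0) -> caps B=0 W=0
Move 3: B@(2,1) -> caps B=0 W=0
Move 4: W@(1,1) -> caps B=0 W=0
Move 5: B@(3,1) -> caps B=0 W=0
Move 6: W@(2,0) -> caps B=0 W=0
Move 7: B@(3,2) -> caps B=0 W=0
Move 8: W@(2,2) -> caps B=0 W=0
Move 9: B@(2,3) -> caps B=0 W=0
Move 10: W@(3,3) -> caps B=0 W=3
Move 11: B@(1,0) -> caps B=0 W=3

Answer: ...B
BW..
W.WB
W..W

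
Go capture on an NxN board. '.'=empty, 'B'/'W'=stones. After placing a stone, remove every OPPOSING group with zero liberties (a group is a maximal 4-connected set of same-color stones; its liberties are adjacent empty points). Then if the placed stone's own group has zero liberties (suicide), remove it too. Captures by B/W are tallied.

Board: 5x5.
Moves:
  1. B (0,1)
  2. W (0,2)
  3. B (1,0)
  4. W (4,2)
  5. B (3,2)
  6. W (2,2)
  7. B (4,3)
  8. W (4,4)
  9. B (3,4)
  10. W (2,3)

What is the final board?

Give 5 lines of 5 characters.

Answer: .BW..
B....
..WW.
..B.B
..WB.

Derivation:
Move 1: B@(0,1) -> caps B=0 W=0
Move 2: W@(0,2) -> caps B=0 W=0
Move 3: B@(1,0) -> caps B=0 W=0
Move 4: W@(4,2) -> caps B=0 W=0
Move 5: B@(3,2) -> caps B=0 W=0
Move 6: W@(2,2) -> caps B=0 W=0
Move 7: B@(4,3) -> caps B=0 W=0
Move 8: W@(4,4) -> caps B=0 W=0
Move 9: B@(3,4) -> caps B=1 W=0
Move 10: W@(2,3) -> caps B=1 W=0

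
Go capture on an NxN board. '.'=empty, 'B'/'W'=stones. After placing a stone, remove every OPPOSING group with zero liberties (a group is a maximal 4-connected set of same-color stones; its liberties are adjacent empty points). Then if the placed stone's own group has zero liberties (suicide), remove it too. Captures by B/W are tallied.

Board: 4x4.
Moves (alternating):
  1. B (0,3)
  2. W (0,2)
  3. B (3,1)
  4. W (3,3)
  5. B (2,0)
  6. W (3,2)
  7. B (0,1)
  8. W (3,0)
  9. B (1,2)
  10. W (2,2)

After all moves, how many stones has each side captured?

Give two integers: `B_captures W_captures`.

Answer: 1 0

Derivation:
Move 1: B@(0,3) -> caps B=0 W=0
Move 2: W@(0,2) -> caps B=0 W=0
Move 3: B@(3,1) -> caps B=0 W=0
Move 4: W@(3,3) -> caps B=0 W=0
Move 5: B@(2,0) -> caps B=0 W=0
Move 6: W@(3,2) -> caps B=0 W=0
Move 7: B@(0,1) -> caps B=0 W=0
Move 8: W@(3,0) -> caps B=0 W=0
Move 9: B@(1,2) -> caps B=1 W=0
Move 10: W@(2,2) -> caps B=1 W=0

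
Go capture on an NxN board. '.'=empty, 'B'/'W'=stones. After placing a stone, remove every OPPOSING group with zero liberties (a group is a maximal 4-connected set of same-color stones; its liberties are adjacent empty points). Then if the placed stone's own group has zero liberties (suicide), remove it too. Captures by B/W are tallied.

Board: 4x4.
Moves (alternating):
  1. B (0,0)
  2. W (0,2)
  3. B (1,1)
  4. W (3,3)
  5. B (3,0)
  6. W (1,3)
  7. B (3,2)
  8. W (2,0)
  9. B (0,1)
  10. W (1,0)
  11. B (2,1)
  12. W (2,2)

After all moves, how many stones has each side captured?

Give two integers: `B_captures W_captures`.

Move 1: B@(0,0) -> caps B=0 W=0
Move 2: W@(0,2) -> caps B=0 W=0
Move 3: B@(1,1) -> caps B=0 W=0
Move 4: W@(3,3) -> caps B=0 W=0
Move 5: B@(3,0) -> caps B=0 W=0
Move 6: W@(1,3) -> caps B=0 W=0
Move 7: B@(3,2) -> caps B=0 W=0
Move 8: W@(2,0) -> caps B=0 W=0
Move 9: B@(0,1) -> caps B=0 W=0
Move 10: W@(1,0) -> caps B=0 W=0
Move 11: B@(2,1) -> caps B=2 W=0
Move 12: W@(2,2) -> caps B=2 W=0

Answer: 2 0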